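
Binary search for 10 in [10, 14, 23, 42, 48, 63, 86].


Step 1: lo=0, hi=6, mid=3, val=42
Step 2: lo=0, hi=2, mid=1, val=14
Step 3: lo=0, hi=0, mid=0, val=10

Found at index 0


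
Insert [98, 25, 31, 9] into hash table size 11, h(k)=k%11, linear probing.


Insert 98: h=10 -> slot 10
Insert 25: h=3 -> slot 3
Insert 31: h=9 -> slot 9
Insert 9: h=9, 2 probes -> slot 0

Table: [9, None, None, 25, None, None, None, None, None, 31, 98]


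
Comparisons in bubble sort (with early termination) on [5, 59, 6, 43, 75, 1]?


Algorithm: bubble sort (with early termination)
Input: [5, 59, 6, 43, 75, 1]
Sorted: [1, 5, 6, 43, 59, 75]

15


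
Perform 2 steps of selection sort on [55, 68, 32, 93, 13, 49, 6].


Initial: [55, 68, 32, 93, 13, 49, 6]
Step 1: min=6 at 6
  Swap: [6, 68, 32, 93, 13, 49, 55]
Step 2: min=13 at 4
  Swap: [6, 13, 32, 93, 68, 49, 55]

After 2 steps: [6, 13, 32, 93, 68, 49, 55]


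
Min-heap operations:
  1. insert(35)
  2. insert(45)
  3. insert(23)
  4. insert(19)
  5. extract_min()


insert(35) -> [35]
insert(45) -> [35, 45]
insert(23) -> [23, 45, 35]
insert(19) -> [19, 23, 35, 45]
extract_min()->19, [23, 45, 35]

Final heap: [23, 45, 35]


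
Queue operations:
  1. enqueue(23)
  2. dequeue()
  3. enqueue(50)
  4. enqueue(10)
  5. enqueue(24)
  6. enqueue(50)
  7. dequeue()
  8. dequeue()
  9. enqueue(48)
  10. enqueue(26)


enqueue(23) -> [23]
dequeue()->23, []
enqueue(50) -> [50]
enqueue(10) -> [50, 10]
enqueue(24) -> [50, 10, 24]
enqueue(50) -> [50, 10, 24, 50]
dequeue()->50, [10, 24, 50]
dequeue()->10, [24, 50]
enqueue(48) -> [24, 50, 48]
enqueue(26) -> [24, 50, 48, 26]

Final queue: [24, 50, 48, 26]


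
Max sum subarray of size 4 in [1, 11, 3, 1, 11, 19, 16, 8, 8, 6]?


[0:4]: 16
[1:5]: 26
[2:6]: 34
[3:7]: 47
[4:8]: 54
[5:9]: 51
[6:10]: 38

Max: 54 at [4:8]


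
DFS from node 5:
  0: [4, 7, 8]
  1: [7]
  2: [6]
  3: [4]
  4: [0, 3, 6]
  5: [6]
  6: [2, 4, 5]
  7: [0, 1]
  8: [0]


Visit 5, push [6]
Visit 6, push [4, 2]
Visit 2, push []
Visit 4, push [3, 0]
Visit 0, push [8, 7]
Visit 7, push [1]
Visit 1, push []
Visit 8, push []
Visit 3, push []

DFS order: [5, 6, 2, 4, 0, 7, 1, 8, 3]


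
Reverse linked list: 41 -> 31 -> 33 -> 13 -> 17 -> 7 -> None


Step 1: curr=41, set curr.next=prev(None) | reversed so far: 41
Step 2: curr=31, set curr.next=prev(41) | reversed so far: 31 -> 41
Step 3: curr=33, set curr.next=prev(31) | reversed so far: 33 -> 31 -> 41
Step 4: curr=13, set curr.next=prev(33) | reversed so far: 13 -> 33 -> 31 -> 41
Step 5: curr=17, set curr.next=prev(13) | reversed so far: 17 -> 13 -> 33 -> 31 -> 41
Step 6: curr=7, set curr.next=prev(17) | reversed so far: 7 -> 17 -> 13 -> 33 -> 31 -> 41

7 -> 17 -> 13 -> 33 -> 31 -> 41 -> None


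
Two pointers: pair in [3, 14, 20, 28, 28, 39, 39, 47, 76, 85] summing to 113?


lo=0(3)+hi=9(85)=88
lo=1(14)+hi=9(85)=99
lo=2(20)+hi=9(85)=105
lo=3(28)+hi=9(85)=113

Yes: 28+85=113


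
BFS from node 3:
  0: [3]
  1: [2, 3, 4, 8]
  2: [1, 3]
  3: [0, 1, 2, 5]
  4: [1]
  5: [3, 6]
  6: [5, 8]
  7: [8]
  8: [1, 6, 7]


Visit 3, enqueue [0, 1, 2, 5]
Visit 0, enqueue []
Visit 1, enqueue [4, 8]
Visit 2, enqueue []
Visit 5, enqueue [6]
Visit 4, enqueue []
Visit 8, enqueue [7]
Visit 6, enqueue []
Visit 7, enqueue []

BFS order: [3, 0, 1, 2, 5, 4, 8, 6, 7]


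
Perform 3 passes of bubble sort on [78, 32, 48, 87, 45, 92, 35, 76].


Initial: [78, 32, 48, 87, 45, 92, 35, 76]
Pass 1: [32, 48, 78, 45, 87, 35, 76, 92] (5 swaps)
Pass 2: [32, 48, 45, 78, 35, 76, 87, 92] (3 swaps)
Pass 3: [32, 45, 48, 35, 76, 78, 87, 92] (3 swaps)

After 3 passes: [32, 45, 48, 35, 76, 78, 87, 92]


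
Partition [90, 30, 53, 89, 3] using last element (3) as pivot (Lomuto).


Pivot: 3
Place pivot at 0: [3, 30, 53, 89, 90]

Partitioned: [3, 30, 53, 89, 90]


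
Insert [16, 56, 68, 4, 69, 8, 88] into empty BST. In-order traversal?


Insert 16: root
Insert 56: R from 16
Insert 68: R from 16 -> R from 56
Insert 4: L from 16
Insert 69: R from 16 -> R from 56 -> R from 68
Insert 8: L from 16 -> R from 4
Insert 88: R from 16 -> R from 56 -> R from 68 -> R from 69

In-order: [4, 8, 16, 56, 68, 69, 88]


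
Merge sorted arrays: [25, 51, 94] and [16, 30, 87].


Take 16 from B
Take 25 from A
Take 30 from B
Take 51 from A
Take 87 from B

Merged: [16, 25, 30, 51, 87, 94]


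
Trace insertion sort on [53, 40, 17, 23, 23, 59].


Initial: [53, 40, 17, 23, 23, 59]
Insert 40: [40, 53, 17, 23, 23, 59]
Insert 17: [17, 40, 53, 23, 23, 59]
Insert 23: [17, 23, 40, 53, 23, 59]
Insert 23: [17, 23, 23, 40, 53, 59]
Insert 59: [17, 23, 23, 40, 53, 59]

Sorted: [17, 23, 23, 40, 53, 59]


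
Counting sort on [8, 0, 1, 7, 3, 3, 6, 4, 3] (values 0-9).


Input: [8, 0, 1, 7, 3, 3, 6, 4, 3]
Counts: [1, 1, 0, 3, 1, 0, 1, 1, 1, 0]

Sorted: [0, 1, 3, 3, 3, 4, 6, 7, 8]


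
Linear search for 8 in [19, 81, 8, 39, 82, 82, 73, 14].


i=0: 19!=8
i=1: 81!=8
i=2: 8==8 found!

Found at 2, 3 comps


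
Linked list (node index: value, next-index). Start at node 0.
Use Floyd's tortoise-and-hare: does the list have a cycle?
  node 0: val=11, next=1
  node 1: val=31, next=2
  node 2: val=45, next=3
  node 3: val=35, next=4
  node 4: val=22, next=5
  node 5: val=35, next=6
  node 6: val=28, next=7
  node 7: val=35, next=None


Floyd's tortoise (slow, +1) and hare (fast, +2):
  init: slow=0, fast=0
  step 1: slow=1, fast=2
  step 2: slow=2, fast=4
  step 3: slow=3, fast=6
  step 4: fast 6->7->None, no cycle

Cycle: no


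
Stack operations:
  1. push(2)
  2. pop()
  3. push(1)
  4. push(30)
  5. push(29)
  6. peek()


push(2) -> [2]
pop()->2, []
push(1) -> [1]
push(30) -> [1, 30]
push(29) -> [1, 30, 29]
peek()->29

Final stack: [1, 30, 29]


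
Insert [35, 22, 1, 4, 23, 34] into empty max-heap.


Insert 35: [35]
Insert 22: [35, 22]
Insert 1: [35, 22, 1]
Insert 4: [35, 22, 1, 4]
Insert 23: [35, 23, 1, 4, 22]
Insert 34: [35, 23, 34, 4, 22, 1]

Final heap: [35, 23, 34, 4, 22, 1]


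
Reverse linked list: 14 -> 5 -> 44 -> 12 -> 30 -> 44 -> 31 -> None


Step 1: curr=14, set curr.next=prev(None) | reversed so far: 14
Step 2: curr=5, set curr.next=prev(14) | reversed so far: 5 -> 14
Step 3: curr=44, set curr.next=prev(5) | reversed so far: 44 -> 5 -> 14
Step 4: curr=12, set curr.next=prev(44) | reversed so far: 12 -> 44 -> 5 -> 14
Step 5: curr=30, set curr.next=prev(12) | reversed so far: 30 -> 12 -> 44 -> 5 -> 14
Step 6: curr=44, set curr.next=prev(30) | reversed so far: 44 -> 30 -> 12 -> 44 -> 5 -> 14
Step 7: curr=31, set curr.next=prev(44) | reversed so far: 31 -> 44 -> 30 -> 12 -> 44 -> 5 -> 14

31 -> 44 -> 30 -> 12 -> 44 -> 5 -> 14 -> None


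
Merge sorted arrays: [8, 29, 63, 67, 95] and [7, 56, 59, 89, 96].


Take 7 from B
Take 8 from A
Take 29 from A
Take 56 from B
Take 59 from B
Take 63 from A
Take 67 from A
Take 89 from B
Take 95 from A

Merged: [7, 8, 29, 56, 59, 63, 67, 89, 95, 96]


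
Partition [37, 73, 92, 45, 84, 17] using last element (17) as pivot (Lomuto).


Pivot: 17
Place pivot at 0: [17, 73, 92, 45, 84, 37]

Partitioned: [17, 73, 92, 45, 84, 37]


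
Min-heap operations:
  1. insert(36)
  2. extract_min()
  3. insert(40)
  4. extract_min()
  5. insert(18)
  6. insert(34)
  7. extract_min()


insert(36) -> [36]
extract_min()->36, []
insert(40) -> [40]
extract_min()->40, []
insert(18) -> [18]
insert(34) -> [18, 34]
extract_min()->18, [34]

Final heap: [34]


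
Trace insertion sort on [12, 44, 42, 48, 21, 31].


Initial: [12, 44, 42, 48, 21, 31]
Insert 44: [12, 44, 42, 48, 21, 31]
Insert 42: [12, 42, 44, 48, 21, 31]
Insert 48: [12, 42, 44, 48, 21, 31]
Insert 21: [12, 21, 42, 44, 48, 31]
Insert 31: [12, 21, 31, 42, 44, 48]

Sorted: [12, 21, 31, 42, 44, 48]


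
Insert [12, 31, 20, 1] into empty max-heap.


Insert 12: [12]
Insert 31: [31, 12]
Insert 20: [31, 12, 20]
Insert 1: [31, 12, 20, 1]

Final heap: [31, 12, 20, 1]


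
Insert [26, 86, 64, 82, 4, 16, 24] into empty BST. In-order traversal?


Insert 26: root
Insert 86: R from 26
Insert 64: R from 26 -> L from 86
Insert 82: R from 26 -> L from 86 -> R from 64
Insert 4: L from 26
Insert 16: L from 26 -> R from 4
Insert 24: L from 26 -> R from 4 -> R from 16

In-order: [4, 16, 24, 26, 64, 82, 86]


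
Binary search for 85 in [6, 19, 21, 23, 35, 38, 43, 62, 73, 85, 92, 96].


Step 1: lo=0, hi=11, mid=5, val=38
Step 2: lo=6, hi=11, mid=8, val=73
Step 3: lo=9, hi=11, mid=10, val=92
Step 4: lo=9, hi=9, mid=9, val=85

Found at index 9


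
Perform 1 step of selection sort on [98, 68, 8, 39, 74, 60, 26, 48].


Initial: [98, 68, 8, 39, 74, 60, 26, 48]
Step 1: min=8 at 2
  Swap: [8, 68, 98, 39, 74, 60, 26, 48]

After 1 step: [8, 68, 98, 39, 74, 60, 26, 48]


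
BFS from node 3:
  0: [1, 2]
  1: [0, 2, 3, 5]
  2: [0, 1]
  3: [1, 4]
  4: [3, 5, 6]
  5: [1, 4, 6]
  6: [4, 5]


Visit 3, enqueue [1, 4]
Visit 1, enqueue [0, 2, 5]
Visit 4, enqueue [6]
Visit 0, enqueue []
Visit 2, enqueue []
Visit 5, enqueue []
Visit 6, enqueue []

BFS order: [3, 1, 4, 0, 2, 5, 6]


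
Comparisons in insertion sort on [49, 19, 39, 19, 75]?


Algorithm: insertion sort
Input: [49, 19, 39, 19, 75]
Sorted: [19, 19, 39, 49, 75]

7


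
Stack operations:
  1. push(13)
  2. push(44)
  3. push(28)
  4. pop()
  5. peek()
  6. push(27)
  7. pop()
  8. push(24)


push(13) -> [13]
push(44) -> [13, 44]
push(28) -> [13, 44, 28]
pop()->28, [13, 44]
peek()->44
push(27) -> [13, 44, 27]
pop()->27, [13, 44]
push(24) -> [13, 44, 24]

Final stack: [13, 44, 24]


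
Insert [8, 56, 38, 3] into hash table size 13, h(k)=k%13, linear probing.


Insert 8: h=8 -> slot 8
Insert 56: h=4 -> slot 4
Insert 38: h=12 -> slot 12
Insert 3: h=3 -> slot 3

Table: [None, None, None, 3, 56, None, None, None, 8, None, None, None, 38]


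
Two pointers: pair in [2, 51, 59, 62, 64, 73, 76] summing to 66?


lo=0(2)+hi=6(76)=78
lo=0(2)+hi=5(73)=75
lo=0(2)+hi=4(64)=66

Yes: 2+64=66


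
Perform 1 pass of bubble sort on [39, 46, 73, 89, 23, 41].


Initial: [39, 46, 73, 89, 23, 41]
Pass 1: [39, 46, 73, 23, 41, 89] (2 swaps)

After 1 pass: [39, 46, 73, 23, 41, 89]


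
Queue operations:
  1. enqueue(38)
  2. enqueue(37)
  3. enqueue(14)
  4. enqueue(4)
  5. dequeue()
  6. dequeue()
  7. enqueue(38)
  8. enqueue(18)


enqueue(38) -> [38]
enqueue(37) -> [38, 37]
enqueue(14) -> [38, 37, 14]
enqueue(4) -> [38, 37, 14, 4]
dequeue()->38, [37, 14, 4]
dequeue()->37, [14, 4]
enqueue(38) -> [14, 4, 38]
enqueue(18) -> [14, 4, 38, 18]

Final queue: [14, 4, 38, 18]


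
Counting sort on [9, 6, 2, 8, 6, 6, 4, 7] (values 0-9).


Input: [9, 6, 2, 8, 6, 6, 4, 7]
Counts: [0, 0, 1, 0, 1, 0, 3, 1, 1, 1]

Sorted: [2, 4, 6, 6, 6, 7, 8, 9]


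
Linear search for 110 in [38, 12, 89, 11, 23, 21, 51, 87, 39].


i=0: 38!=110
i=1: 12!=110
i=2: 89!=110
i=3: 11!=110
i=4: 23!=110
i=5: 21!=110
i=6: 51!=110
i=7: 87!=110
i=8: 39!=110

Not found, 9 comps


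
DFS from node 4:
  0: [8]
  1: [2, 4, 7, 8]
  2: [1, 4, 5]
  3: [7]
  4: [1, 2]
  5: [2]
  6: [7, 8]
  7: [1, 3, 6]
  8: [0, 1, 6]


Visit 4, push [2, 1]
Visit 1, push [8, 7, 2]
Visit 2, push [5]
Visit 5, push []
Visit 7, push [6, 3]
Visit 3, push []
Visit 6, push [8]
Visit 8, push [0]
Visit 0, push []

DFS order: [4, 1, 2, 5, 7, 3, 6, 8, 0]


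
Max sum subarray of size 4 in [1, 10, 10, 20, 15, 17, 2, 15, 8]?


[0:4]: 41
[1:5]: 55
[2:6]: 62
[3:7]: 54
[4:8]: 49
[5:9]: 42

Max: 62 at [2:6]


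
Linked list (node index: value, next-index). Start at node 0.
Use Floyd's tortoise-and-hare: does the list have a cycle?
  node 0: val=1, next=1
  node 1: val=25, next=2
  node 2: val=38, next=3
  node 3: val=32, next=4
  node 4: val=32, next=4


Floyd's tortoise (slow, +1) and hare (fast, +2):
  init: slow=0, fast=0
  step 1: slow=1, fast=2
  step 2: slow=2, fast=4
  step 3: slow=3, fast=4
  step 4: slow=4, fast=4
  slow == fast at node 4: cycle detected

Cycle: yes


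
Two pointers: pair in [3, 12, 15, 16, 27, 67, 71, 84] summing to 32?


lo=0(3)+hi=7(84)=87
lo=0(3)+hi=6(71)=74
lo=0(3)+hi=5(67)=70
lo=0(3)+hi=4(27)=30
lo=1(12)+hi=4(27)=39
lo=1(12)+hi=3(16)=28
lo=2(15)+hi=3(16)=31

No pair found


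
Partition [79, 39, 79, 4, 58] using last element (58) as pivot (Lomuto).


Pivot: 58
  39 <= 58: swap -> [39, 79, 79, 4, 58]
  4 <= 58: swap -> [39, 4, 79, 79, 58]
Place pivot at 2: [39, 4, 58, 79, 79]

Partitioned: [39, 4, 58, 79, 79]


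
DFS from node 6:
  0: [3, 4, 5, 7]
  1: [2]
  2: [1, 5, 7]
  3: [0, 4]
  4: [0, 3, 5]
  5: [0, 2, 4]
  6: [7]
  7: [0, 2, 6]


Visit 6, push [7]
Visit 7, push [2, 0]
Visit 0, push [5, 4, 3]
Visit 3, push [4]
Visit 4, push [5]
Visit 5, push [2]
Visit 2, push [1]
Visit 1, push []

DFS order: [6, 7, 0, 3, 4, 5, 2, 1]


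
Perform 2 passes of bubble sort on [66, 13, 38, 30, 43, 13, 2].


Initial: [66, 13, 38, 30, 43, 13, 2]
Pass 1: [13, 38, 30, 43, 13, 2, 66] (6 swaps)
Pass 2: [13, 30, 38, 13, 2, 43, 66] (3 swaps)

After 2 passes: [13, 30, 38, 13, 2, 43, 66]


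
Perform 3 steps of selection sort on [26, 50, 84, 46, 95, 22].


Initial: [26, 50, 84, 46, 95, 22]
Step 1: min=22 at 5
  Swap: [22, 50, 84, 46, 95, 26]
Step 2: min=26 at 5
  Swap: [22, 26, 84, 46, 95, 50]
Step 3: min=46 at 3
  Swap: [22, 26, 46, 84, 95, 50]

After 3 steps: [22, 26, 46, 84, 95, 50]


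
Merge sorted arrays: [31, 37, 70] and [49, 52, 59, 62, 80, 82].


Take 31 from A
Take 37 from A
Take 49 from B
Take 52 from B
Take 59 from B
Take 62 from B
Take 70 from A

Merged: [31, 37, 49, 52, 59, 62, 70, 80, 82]


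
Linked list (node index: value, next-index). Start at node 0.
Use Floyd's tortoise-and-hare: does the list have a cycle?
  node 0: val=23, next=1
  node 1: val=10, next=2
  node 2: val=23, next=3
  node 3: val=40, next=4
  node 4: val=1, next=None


Floyd's tortoise (slow, +1) and hare (fast, +2):
  init: slow=0, fast=0
  step 1: slow=1, fast=2
  step 2: slow=2, fast=4
  step 3: fast -> None, no cycle

Cycle: no


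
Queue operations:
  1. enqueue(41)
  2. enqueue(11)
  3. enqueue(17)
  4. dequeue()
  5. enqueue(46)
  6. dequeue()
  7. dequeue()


enqueue(41) -> [41]
enqueue(11) -> [41, 11]
enqueue(17) -> [41, 11, 17]
dequeue()->41, [11, 17]
enqueue(46) -> [11, 17, 46]
dequeue()->11, [17, 46]
dequeue()->17, [46]

Final queue: [46]


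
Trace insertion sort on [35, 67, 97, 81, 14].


Initial: [35, 67, 97, 81, 14]
Insert 67: [35, 67, 97, 81, 14]
Insert 97: [35, 67, 97, 81, 14]
Insert 81: [35, 67, 81, 97, 14]
Insert 14: [14, 35, 67, 81, 97]

Sorted: [14, 35, 67, 81, 97]


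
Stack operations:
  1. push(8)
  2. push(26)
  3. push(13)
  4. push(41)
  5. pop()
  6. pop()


push(8) -> [8]
push(26) -> [8, 26]
push(13) -> [8, 26, 13]
push(41) -> [8, 26, 13, 41]
pop()->41, [8, 26, 13]
pop()->13, [8, 26]

Final stack: [8, 26]


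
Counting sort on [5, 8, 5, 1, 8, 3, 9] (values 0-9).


Input: [5, 8, 5, 1, 8, 3, 9]
Counts: [0, 1, 0, 1, 0, 2, 0, 0, 2, 1]

Sorted: [1, 3, 5, 5, 8, 8, 9]


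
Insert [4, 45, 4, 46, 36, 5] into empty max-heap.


Insert 4: [4]
Insert 45: [45, 4]
Insert 4: [45, 4, 4]
Insert 46: [46, 45, 4, 4]
Insert 36: [46, 45, 4, 4, 36]
Insert 5: [46, 45, 5, 4, 36, 4]

Final heap: [46, 45, 5, 4, 36, 4]


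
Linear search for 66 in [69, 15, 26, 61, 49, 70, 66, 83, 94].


i=0: 69!=66
i=1: 15!=66
i=2: 26!=66
i=3: 61!=66
i=4: 49!=66
i=5: 70!=66
i=6: 66==66 found!

Found at 6, 7 comps


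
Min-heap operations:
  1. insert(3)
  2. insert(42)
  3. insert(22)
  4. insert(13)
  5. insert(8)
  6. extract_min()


insert(3) -> [3]
insert(42) -> [3, 42]
insert(22) -> [3, 42, 22]
insert(13) -> [3, 13, 22, 42]
insert(8) -> [3, 8, 22, 42, 13]
extract_min()->3, [8, 13, 22, 42]

Final heap: [8, 13, 22, 42]


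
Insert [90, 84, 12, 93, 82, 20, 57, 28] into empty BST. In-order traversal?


Insert 90: root
Insert 84: L from 90
Insert 12: L from 90 -> L from 84
Insert 93: R from 90
Insert 82: L from 90 -> L from 84 -> R from 12
Insert 20: L from 90 -> L from 84 -> R from 12 -> L from 82
Insert 57: L from 90 -> L from 84 -> R from 12 -> L from 82 -> R from 20
Insert 28: L from 90 -> L from 84 -> R from 12 -> L from 82 -> R from 20 -> L from 57

In-order: [12, 20, 28, 57, 82, 84, 90, 93]


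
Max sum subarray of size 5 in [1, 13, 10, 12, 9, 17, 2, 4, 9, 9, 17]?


[0:5]: 45
[1:6]: 61
[2:7]: 50
[3:8]: 44
[4:9]: 41
[5:10]: 41
[6:11]: 41

Max: 61 at [1:6]


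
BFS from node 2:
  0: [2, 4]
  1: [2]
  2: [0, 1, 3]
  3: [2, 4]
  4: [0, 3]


Visit 2, enqueue [0, 1, 3]
Visit 0, enqueue [4]
Visit 1, enqueue []
Visit 3, enqueue []
Visit 4, enqueue []

BFS order: [2, 0, 1, 3, 4]


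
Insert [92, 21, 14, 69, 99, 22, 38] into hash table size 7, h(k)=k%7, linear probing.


Insert 92: h=1 -> slot 1
Insert 21: h=0 -> slot 0
Insert 14: h=0, 2 probes -> slot 2
Insert 69: h=6 -> slot 6
Insert 99: h=1, 2 probes -> slot 3
Insert 22: h=1, 3 probes -> slot 4
Insert 38: h=3, 2 probes -> slot 5

Table: [21, 92, 14, 99, 22, 38, 69]


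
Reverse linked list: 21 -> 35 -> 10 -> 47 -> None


Step 1: curr=21, set curr.next=prev(None) | reversed so far: 21
Step 2: curr=35, set curr.next=prev(21) | reversed so far: 35 -> 21
Step 3: curr=10, set curr.next=prev(35) | reversed so far: 10 -> 35 -> 21
Step 4: curr=47, set curr.next=prev(10) | reversed so far: 47 -> 10 -> 35 -> 21

47 -> 10 -> 35 -> 21 -> None


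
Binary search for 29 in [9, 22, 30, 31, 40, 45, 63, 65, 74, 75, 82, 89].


Step 1: lo=0, hi=11, mid=5, val=45
Step 2: lo=0, hi=4, mid=2, val=30
Step 3: lo=0, hi=1, mid=0, val=9
Step 4: lo=1, hi=1, mid=1, val=22

Not found


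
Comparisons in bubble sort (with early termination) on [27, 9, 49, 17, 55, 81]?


Algorithm: bubble sort (with early termination)
Input: [27, 9, 49, 17, 55, 81]
Sorted: [9, 17, 27, 49, 55, 81]

12


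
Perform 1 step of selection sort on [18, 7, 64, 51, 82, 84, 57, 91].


Initial: [18, 7, 64, 51, 82, 84, 57, 91]
Step 1: min=7 at 1
  Swap: [7, 18, 64, 51, 82, 84, 57, 91]

After 1 step: [7, 18, 64, 51, 82, 84, 57, 91]


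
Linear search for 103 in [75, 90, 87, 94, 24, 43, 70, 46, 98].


i=0: 75!=103
i=1: 90!=103
i=2: 87!=103
i=3: 94!=103
i=4: 24!=103
i=5: 43!=103
i=6: 70!=103
i=7: 46!=103
i=8: 98!=103

Not found, 9 comps


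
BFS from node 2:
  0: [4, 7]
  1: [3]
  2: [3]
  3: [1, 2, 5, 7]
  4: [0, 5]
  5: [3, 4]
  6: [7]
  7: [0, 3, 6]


Visit 2, enqueue [3]
Visit 3, enqueue [1, 5, 7]
Visit 1, enqueue []
Visit 5, enqueue [4]
Visit 7, enqueue [0, 6]
Visit 4, enqueue []
Visit 0, enqueue []
Visit 6, enqueue []

BFS order: [2, 3, 1, 5, 7, 4, 0, 6]


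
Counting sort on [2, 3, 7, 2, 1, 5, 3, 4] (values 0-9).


Input: [2, 3, 7, 2, 1, 5, 3, 4]
Counts: [0, 1, 2, 2, 1, 1, 0, 1, 0, 0]

Sorted: [1, 2, 2, 3, 3, 4, 5, 7]


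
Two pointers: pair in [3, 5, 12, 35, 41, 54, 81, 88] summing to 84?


lo=0(3)+hi=7(88)=91
lo=0(3)+hi=6(81)=84

Yes: 3+81=84


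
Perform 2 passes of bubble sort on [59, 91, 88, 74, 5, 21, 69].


Initial: [59, 91, 88, 74, 5, 21, 69]
Pass 1: [59, 88, 74, 5, 21, 69, 91] (5 swaps)
Pass 2: [59, 74, 5, 21, 69, 88, 91] (4 swaps)

After 2 passes: [59, 74, 5, 21, 69, 88, 91]


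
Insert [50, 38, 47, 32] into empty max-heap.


Insert 50: [50]
Insert 38: [50, 38]
Insert 47: [50, 38, 47]
Insert 32: [50, 38, 47, 32]

Final heap: [50, 38, 47, 32]


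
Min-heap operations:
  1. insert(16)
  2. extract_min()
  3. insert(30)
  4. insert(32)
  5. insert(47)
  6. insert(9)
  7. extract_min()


insert(16) -> [16]
extract_min()->16, []
insert(30) -> [30]
insert(32) -> [30, 32]
insert(47) -> [30, 32, 47]
insert(9) -> [9, 30, 47, 32]
extract_min()->9, [30, 32, 47]

Final heap: [30, 32, 47]


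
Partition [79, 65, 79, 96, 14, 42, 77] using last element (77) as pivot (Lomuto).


Pivot: 77
  65 <= 77: swap -> [65, 79, 79, 96, 14, 42, 77]
  14 <= 77: swap -> [65, 14, 79, 96, 79, 42, 77]
  42 <= 77: swap -> [65, 14, 42, 96, 79, 79, 77]
Place pivot at 3: [65, 14, 42, 77, 79, 79, 96]

Partitioned: [65, 14, 42, 77, 79, 79, 96]


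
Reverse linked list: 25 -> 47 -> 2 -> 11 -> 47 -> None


Step 1: curr=25, set curr.next=prev(None) | reversed so far: 25
Step 2: curr=47, set curr.next=prev(25) | reversed so far: 47 -> 25
Step 3: curr=2, set curr.next=prev(47) | reversed so far: 2 -> 47 -> 25
Step 4: curr=11, set curr.next=prev(2) | reversed so far: 11 -> 2 -> 47 -> 25
Step 5: curr=47, set curr.next=prev(11) | reversed so far: 47 -> 11 -> 2 -> 47 -> 25

47 -> 11 -> 2 -> 47 -> 25 -> None


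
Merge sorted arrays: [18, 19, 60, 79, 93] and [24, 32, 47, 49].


Take 18 from A
Take 19 from A
Take 24 from B
Take 32 from B
Take 47 from B
Take 49 from B

Merged: [18, 19, 24, 32, 47, 49, 60, 79, 93]


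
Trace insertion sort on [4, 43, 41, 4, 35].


Initial: [4, 43, 41, 4, 35]
Insert 43: [4, 43, 41, 4, 35]
Insert 41: [4, 41, 43, 4, 35]
Insert 4: [4, 4, 41, 43, 35]
Insert 35: [4, 4, 35, 41, 43]

Sorted: [4, 4, 35, 41, 43]


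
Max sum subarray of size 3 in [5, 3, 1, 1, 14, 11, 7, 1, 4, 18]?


[0:3]: 9
[1:4]: 5
[2:5]: 16
[3:6]: 26
[4:7]: 32
[5:8]: 19
[6:9]: 12
[7:10]: 23

Max: 32 at [4:7]


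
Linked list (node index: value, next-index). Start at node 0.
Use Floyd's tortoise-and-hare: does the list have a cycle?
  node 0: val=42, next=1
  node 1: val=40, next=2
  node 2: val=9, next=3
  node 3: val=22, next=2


Floyd's tortoise (slow, +1) and hare (fast, +2):
  init: slow=0, fast=0
  step 1: slow=1, fast=2
  step 2: slow=2, fast=2
  slow == fast at node 2: cycle detected

Cycle: yes


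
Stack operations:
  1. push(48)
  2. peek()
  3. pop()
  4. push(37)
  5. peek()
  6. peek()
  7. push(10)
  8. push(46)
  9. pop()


push(48) -> [48]
peek()->48
pop()->48, []
push(37) -> [37]
peek()->37
peek()->37
push(10) -> [37, 10]
push(46) -> [37, 10, 46]
pop()->46, [37, 10]

Final stack: [37, 10]


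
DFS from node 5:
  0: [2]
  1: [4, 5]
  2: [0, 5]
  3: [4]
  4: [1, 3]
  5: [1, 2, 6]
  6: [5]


Visit 5, push [6, 2, 1]
Visit 1, push [4]
Visit 4, push [3]
Visit 3, push []
Visit 2, push [0]
Visit 0, push []
Visit 6, push []

DFS order: [5, 1, 4, 3, 2, 0, 6]


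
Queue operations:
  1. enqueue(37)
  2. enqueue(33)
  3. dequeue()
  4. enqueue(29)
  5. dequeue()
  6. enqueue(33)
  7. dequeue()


enqueue(37) -> [37]
enqueue(33) -> [37, 33]
dequeue()->37, [33]
enqueue(29) -> [33, 29]
dequeue()->33, [29]
enqueue(33) -> [29, 33]
dequeue()->29, [33]

Final queue: [33]


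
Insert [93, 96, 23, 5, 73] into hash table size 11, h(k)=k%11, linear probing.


Insert 93: h=5 -> slot 5
Insert 96: h=8 -> slot 8
Insert 23: h=1 -> slot 1
Insert 5: h=5, 1 probes -> slot 6
Insert 73: h=7 -> slot 7

Table: [None, 23, None, None, None, 93, 5, 73, 96, None, None]


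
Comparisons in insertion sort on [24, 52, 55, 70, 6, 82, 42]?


Algorithm: insertion sort
Input: [24, 52, 55, 70, 6, 82, 42]
Sorted: [6, 24, 42, 52, 55, 70, 82]

13


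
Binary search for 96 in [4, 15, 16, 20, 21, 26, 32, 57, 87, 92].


Step 1: lo=0, hi=9, mid=4, val=21
Step 2: lo=5, hi=9, mid=7, val=57
Step 3: lo=8, hi=9, mid=8, val=87
Step 4: lo=9, hi=9, mid=9, val=92

Not found


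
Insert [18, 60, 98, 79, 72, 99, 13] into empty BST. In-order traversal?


Insert 18: root
Insert 60: R from 18
Insert 98: R from 18 -> R from 60
Insert 79: R from 18 -> R from 60 -> L from 98
Insert 72: R from 18 -> R from 60 -> L from 98 -> L from 79
Insert 99: R from 18 -> R from 60 -> R from 98
Insert 13: L from 18

In-order: [13, 18, 60, 72, 79, 98, 99]


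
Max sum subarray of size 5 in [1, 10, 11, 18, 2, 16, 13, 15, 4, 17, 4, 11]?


[0:5]: 42
[1:6]: 57
[2:7]: 60
[3:8]: 64
[4:9]: 50
[5:10]: 65
[6:11]: 53
[7:12]: 51

Max: 65 at [5:10]


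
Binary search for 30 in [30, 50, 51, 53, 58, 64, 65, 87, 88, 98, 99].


Step 1: lo=0, hi=10, mid=5, val=64
Step 2: lo=0, hi=4, mid=2, val=51
Step 3: lo=0, hi=1, mid=0, val=30

Found at index 0


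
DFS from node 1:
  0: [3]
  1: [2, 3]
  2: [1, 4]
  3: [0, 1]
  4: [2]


Visit 1, push [3, 2]
Visit 2, push [4]
Visit 4, push []
Visit 3, push [0]
Visit 0, push []

DFS order: [1, 2, 4, 3, 0]


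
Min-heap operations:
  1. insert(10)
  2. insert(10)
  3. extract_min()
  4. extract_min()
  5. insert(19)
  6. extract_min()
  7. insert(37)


insert(10) -> [10]
insert(10) -> [10, 10]
extract_min()->10, [10]
extract_min()->10, []
insert(19) -> [19]
extract_min()->19, []
insert(37) -> [37]

Final heap: [37]


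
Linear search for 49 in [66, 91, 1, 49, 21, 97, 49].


i=0: 66!=49
i=1: 91!=49
i=2: 1!=49
i=3: 49==49 found!

Found at 3, 4 comps


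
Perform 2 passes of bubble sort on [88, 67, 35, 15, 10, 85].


Initial: [88, 67, 35, 15, 10, 85]
Pass 1: [67, 35, 15, 10, 85, 88] (5 swaps)
Pass 2: [35, 15, 10, 67, 85, 88] (3 swaps)

After 2 passes: [35, 15, 10, 67, 85, 88]


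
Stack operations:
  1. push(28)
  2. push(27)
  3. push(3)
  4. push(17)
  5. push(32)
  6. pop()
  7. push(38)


push(28) -> [28]
push(27) -> [28, 27]
push(3) -> [28, 27, 3]
push(17) -> [28, 27, 3, 17]
push(32) -> [28, 27, 3, 17, 32]
pop()->32, [28, 27, 3, 17]
push(38) -> [28, 27, 3, 17, 38]

Final stack: [28, 27, 3, 17, 38]


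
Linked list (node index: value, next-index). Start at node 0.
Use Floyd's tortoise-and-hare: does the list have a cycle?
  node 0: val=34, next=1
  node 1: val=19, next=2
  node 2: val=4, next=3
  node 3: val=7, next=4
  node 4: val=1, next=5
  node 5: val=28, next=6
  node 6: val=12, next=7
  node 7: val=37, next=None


Floyd's tortoise (slow, +1) and hare (fast, +2):
  init: slow=0, fast=0
  step 1: slow=1, fast=2
  step 2: slow=2, fast=4
  step 3: slow=3, fast=6
  step 4: fast 6->7->None, no cycle

Cycle: no


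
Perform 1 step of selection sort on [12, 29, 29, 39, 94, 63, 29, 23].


Initial: [12, 29, 29, 39, 94, 63, 29, 23]
Step 1: min=12 at 0
  Swap: [12, 29, 29, 39, 94, 63, 29, 23]

After 1 step: [12, 29, 29, 39, 94, 63, 29, 23]


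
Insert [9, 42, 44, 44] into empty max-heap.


Insert 9: [9]
Insert 42: [42, 9]
Insert 44: [44, 9, 42]
Insert 44: [44, 44, 42, 9]

Final heap: [44, 44, 42, 9]


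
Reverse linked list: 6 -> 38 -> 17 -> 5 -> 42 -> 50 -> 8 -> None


Step 1: curr=6, set curr.next=prev(None) | reversed so far: 6
Step 2: curr=38, set curr.next=prev(6) | reversed so far: 38 -> 6
Step 3: curr=17, set curr.next=prev(38) | reversed so far: 17 -> 38 -> 6
Step 4: curr=5, set curr.next=prev(17) | reversed so far: 5 -> 17 -> 38 -> 6
Step 5: curr=42, set curr.next=prev(5) | reversed so far: 42 -> 5 -> 17 -> 38 -> 6
Step 6: curr=50, set curr.next=prev(42) | reversed so far: 50 -> 42 -> 5 -> 17 -> 38 -> 6
Step 7: curr=8, set curr.next=prev(50) | reversed so far: 8 -> 50 -> 42 -> 5 -> 17 -> 38 -> 6

8 -> 50 -> 42 -> 5 -> 17 -> 38 -> 6 -> None


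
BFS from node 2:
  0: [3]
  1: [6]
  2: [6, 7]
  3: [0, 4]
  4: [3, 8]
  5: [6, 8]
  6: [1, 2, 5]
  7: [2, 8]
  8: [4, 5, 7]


Visit 2, enqueue [6, 7]
Visit 6, enqueue [1, 5]
Visit 7, enqueue [8]
Visit 1, enqueue []
Visit 5, enqueue []
Visit 8, enqueue [4]
Visit 4, enqueue [3]
Visit 3, enqueue [0]
Visit 0, enqueue []

BFS order: [2, 6, 7, 1, 5, 8, 4, 3, 0]


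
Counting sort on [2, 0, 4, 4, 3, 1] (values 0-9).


Input: [2, 0, 4, 4, 3, 1]
Counts: [1, 1, 1, 1, 2, 0, 0, 0, 0, 0]

Sorted: [0, 1, 2, 3, 4, 4]


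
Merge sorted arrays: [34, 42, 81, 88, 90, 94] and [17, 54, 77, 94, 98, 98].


Take 17 from B
Take 34 from A
Take 42 from A
Take 54 from B
Take 77 from B
Take 81 from A
Take 88 from A
Take 90 from A
Take 94 from A

Merged: [17, 34, 42, 54, 77, 81, 88, 90, 94, 94, 98, 98]


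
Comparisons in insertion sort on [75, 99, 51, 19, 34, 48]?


Algorithm: insertion sort
Input: [75, 99, 51, 19, 34, 48]
Sorted: [19, 34, 48, 51, 75, 99]

14


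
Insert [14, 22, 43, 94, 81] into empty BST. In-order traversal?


Insert 14: root
Insert 22: R from 14
Insert 43: R from 14 -> R from 22
Insert 94: R from 14 -> R from 22 -> R from 43
Insert 81: R from 14 -> R from 22 -> R from 43 -> L from 94

In-order: [14, 22, 43, 81, 94]


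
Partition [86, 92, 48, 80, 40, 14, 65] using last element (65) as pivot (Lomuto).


Pivot: 65
  48 <= 65: swap -> [48, 92, 86, 80, 40, 14, 65]
  40 <= 65: swap -> [48, 40, 86, 80, 92, 14, 65]
  14 <= 65: swap -> [48, 40, 14, 80, 92, 86, 65]
Place pivot at 3: [48, 40, 14, 65, 92, 86, 80]

Partitioned: [48, 40, 14, 65, 92, 86, 80]


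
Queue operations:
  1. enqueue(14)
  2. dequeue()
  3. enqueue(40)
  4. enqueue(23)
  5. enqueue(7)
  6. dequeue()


enqueue(14) -> [14]
dequeue()->14, []
enqueue(40) -> [40]
enqueue(23) -> [40, 23]
enqueue(7) -> [40, 23, 7]
dequeue()->40, [23, 7]

Final queue: [23, 7]


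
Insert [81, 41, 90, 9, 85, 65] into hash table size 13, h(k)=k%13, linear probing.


Insert 81: h=3 -> slot 3
Insert 41: h=2 -> slot 2
Insert 90: h=12 -> slot 12
Insert 9: h=9 -> slot 9
Insert 85: h=7 -> slot 7
Insert 65: h=0 -> slot 0

Table: [65, None, 41, 81, None, None, None, 85, None, 9, None, None, 90]


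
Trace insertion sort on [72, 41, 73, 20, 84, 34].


Initial: [72, 41, 73, 20, 84, 34]
Insert 41: [41, 72, 73, 20, 84, 34]
Insert 73: [41, 72, 73, 20, 84, 34]
Insert 20: [20, 41, 72, 73, 84, 34]
Insert 84: [20, 41, 72, 73, 84, 34]
Insert 34: [20, 34, 41, 72, 73, 84]

Sorted: [20, 34, 41, 72, 73, 84]


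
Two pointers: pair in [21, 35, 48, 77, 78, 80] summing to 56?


lo=0(21)+hi=5(80)=101
lo=0(21)+hi=4(78)=99
lo=0(21)+hi=3(77)=98
lo=0(21)+hi=2(48)=69
lo=0(21)+hi=1(35)=56

Yes: 21+35=56


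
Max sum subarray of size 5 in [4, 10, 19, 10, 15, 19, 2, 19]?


[0:5]: 58
[1:6]: 73
[2:7]: 65
[3:8]: 65

Max: 73 at [1:6]


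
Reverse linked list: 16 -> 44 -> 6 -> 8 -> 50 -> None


Step 1: curr=16, set curr.next=prev(None) | reversed so far: 16
Step 2: curr=44, set curr.next=prev(16) | reversed so far: 44 -> 16
Step 3: curr=6, set curr.next=prev(44) | reversed so far: 6 -> 44 -> 16
Step 4: curr=8, set curr.next=prev(6) | reversed so far: 8 -> 6 -> 44 -> 16
Step 5: curr=50, set curr.next=prev(8) | reversed so far: 50 -> 8 -> 6 -> 44 -> 16

50 -> 8 -> 6 -> 44 -> 16 -> None


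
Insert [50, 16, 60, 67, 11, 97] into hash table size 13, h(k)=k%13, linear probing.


Insert 50: h=11 -> slot 11
Insert 16: h=3 -> slot 3
Insert 60: h=8 -> slot 8
Insert 67: h=2 -> slot 2
Insert 11: h=11, 1 probes -> slot 12
Insert 97: h=6 -> slot 6

Table: [None, None, 67, 16, None, None, 97, None, 60, None, None, 50, 11]


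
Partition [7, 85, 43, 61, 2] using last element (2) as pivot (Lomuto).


Pivot: 2
Place pivot at 0: [2, 85, 43, 61, 7]

Partitioned: [2, 85, 43, 61, 7]


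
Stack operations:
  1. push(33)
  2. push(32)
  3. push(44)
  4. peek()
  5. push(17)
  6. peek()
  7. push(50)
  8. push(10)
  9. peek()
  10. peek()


push(33) -> [33]
push(32) -> [33, 32]
push(44) -> [33, 32, 44]
peek()->44
push(17) -> [33, 32, 44, 17]
peek()->17
push(50) -> [33, 32, 44, 17, 50]
push(10) -> [33, 32, 44, 17, 50, 10]
peek()->10
peek()->10

Final stack: [33, 32, 44, 17, 50, 10]


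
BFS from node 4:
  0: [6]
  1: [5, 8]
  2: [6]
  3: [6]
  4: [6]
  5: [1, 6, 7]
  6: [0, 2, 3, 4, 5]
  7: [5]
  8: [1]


Visit 4, enqueue [6]
Visit 6, enqueue [0, 2, 3, 5]
Visit 0, enqueue []
Visit 2, enqueue []
Visit 3, enqueue []
Visit 5, enqueue [1, 7]
Visit 1, enqueue [8]
Visit 7, enqueue []
Visit 8, enqueue []

BFS order: [4, 6, 0, 2, 3, 5, 1, 7, 8]


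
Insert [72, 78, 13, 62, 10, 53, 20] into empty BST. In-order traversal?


Insert 72: root
Insert 78: R from 72
Insert 13: L from 72
Insert 62: L from 72 -> R from 13
Insert 10: L from 72 -> L from 13
Insert 53: L from 72 -> R from 13 -> L from 62
Insert 20: L from 72 -> R from 13 -> L from 62 -> L from 53

In-order: [10, 13, 20, 53, 62, 72, 78]


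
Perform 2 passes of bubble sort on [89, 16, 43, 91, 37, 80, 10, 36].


Initial: [89, 16, 43, 91, 37, 80, 10, 36]
Pass 1: [16, 43, 89, 37, 80, 10, 36, 91] (6 swaps)
Pass 2: [16, 43, 37, 80, 10, 36, 89, 91] (4 swaps)

After 2 passes: [16, 43, 37, 80, 10, 36, 89, 91]


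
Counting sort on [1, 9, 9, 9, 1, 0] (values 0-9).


Input: [1, 9, 9, 9, 1, 0]
Counts: [1, 2, 0, 0, 0, 0, 0, 0, 0, 3]

Sorted: [0, 1, 1, 9, 9, 9]


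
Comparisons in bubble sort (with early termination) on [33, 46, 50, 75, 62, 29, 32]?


Algorithm: bubble sort (with early termination)
Input: [33, 46, 50, 75, 62, 29, 32]
Sorted: [29, 32, 33, 46, 50, 62, 75]

21


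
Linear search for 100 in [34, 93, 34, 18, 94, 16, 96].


i=0: 34!=100
i=1: 93!=100
i=2: 34!=100
i=3: 18!=100
i=4: 94!=100
i=5: 16!=100
i=6: 96!=100

Not found, 7 comps


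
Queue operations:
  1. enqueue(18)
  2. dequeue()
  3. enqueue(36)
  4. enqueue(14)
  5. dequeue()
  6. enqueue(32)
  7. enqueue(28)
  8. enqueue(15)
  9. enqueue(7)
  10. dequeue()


enqueue(18) -> [18]
dequeue()->18, []
enqueue(36) -> [36]
enqueue(14) -> [36, 14]
dequeue()->36, [14]
enqueue(32) -> [14, 32]
enqueue(28) -> [14, 32, 28]
enqueue(15) -> [14, 32, 28, 15]
enqueue(7) -> [14, 32, 28, 15, 7]
dequeue()->14, [32, 28, 15, 7]

Final queue: [32, 28, 15, 7]


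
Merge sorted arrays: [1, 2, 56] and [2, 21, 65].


Take 1 from A
Take 2 from A
Take 2 from B
Take 21 from B
Take 56 from A

Merged: [1, 2, 2, 21, 56, 65]


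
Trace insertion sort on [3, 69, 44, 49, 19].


Initial: [3, 69, 44, 49, 19]
Insert 69: [3, 69, 44, 49, 19]
Insert 44: [3, 44, 69, 49, 19]
Insert 49: [3, 44, 49, 69, 19]
Insert 19: [3, 19, 44, 49, 69]

Sorted: [3, 19, 44, 49, 69]


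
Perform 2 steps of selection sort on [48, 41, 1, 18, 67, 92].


Initial: [48, 41, 1, 18, 67, 92]
Step 1: min=1 at 2
  Swap: [1, 41, 48, 18, 67, 92]
Step 2: min=18 at 3
  Swap: [1, 18, 48, 41, 67, 92]

After 2 steps: [1, 18, 48, 41, 67, 92]


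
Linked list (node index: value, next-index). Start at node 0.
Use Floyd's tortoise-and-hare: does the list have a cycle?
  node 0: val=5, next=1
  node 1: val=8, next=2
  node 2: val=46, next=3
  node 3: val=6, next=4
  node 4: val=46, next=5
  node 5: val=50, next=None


Floyd's tortoise (slow, +1) and hare (fast, +2):
  init: slow=0, fast=0
  step 1: slow=1, fast=2
  step 2: slow=2, fast=4
  step 3: fast 4->5->None, no cycle

Cycle: no


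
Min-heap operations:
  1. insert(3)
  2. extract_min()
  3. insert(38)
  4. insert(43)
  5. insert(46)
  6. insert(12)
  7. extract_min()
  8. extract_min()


insert(3) -> [3]
extract_min()->3, []
insert(38) -> [38]
insert(43) -> [38, 43]
insert(46) -> [38, 43, 46]
insert(12) -> [12, 38, 46, 43]
extract_min()->12, [38, 43, 46]
extract_min()->38, [43, 46]

Final heap: [43, 46]


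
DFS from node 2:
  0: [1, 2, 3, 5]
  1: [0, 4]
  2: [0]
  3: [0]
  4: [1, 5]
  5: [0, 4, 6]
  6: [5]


Visit 2, push [0]
Visit 0, push [5, 3, 1]
Visit 1, push [4]
Visit 4, push [5]
Visit 5, push [6]
Visit 6, push []
Visit 3, push []

DFS order: [2, 0, 1, 4, 5, 6, 3]


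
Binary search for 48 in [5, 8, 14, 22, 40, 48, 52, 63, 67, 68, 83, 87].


Step 1: lo=0, hi=11, mid=5, val=48

Found at index 5


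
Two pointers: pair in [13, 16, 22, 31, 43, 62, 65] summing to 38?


lo=0(13)+hi=6(65)=78
lo=0(13)+hi=5(62)=75
lo=0(13)+hi=4(43)=56
lo=0(13)+hi=3(31)=44
lo=0(13)+hi=2(22)=35
lo=1(16)+hi=2(22)=38

Yes: 16+22=38


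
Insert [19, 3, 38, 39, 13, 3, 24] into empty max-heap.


Insert 19: [19]
Insert 3: [19, 3]
Insert 38: [38, 3, 19]
Insert 39: [39, 38, 19, 3]
Insert 13: [39, 38, 19, 3, 13]
Insert 3: [39, 38, 19, 3, 13, 3]
Insert 24: [39, 38, 24, 3, 13, 3, 19]

Final heap: [39, 38, 24, 3, 13, 3, 19]


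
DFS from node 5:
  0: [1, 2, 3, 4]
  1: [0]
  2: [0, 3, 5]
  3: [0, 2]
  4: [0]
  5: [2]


Visit 5, push [2]
Visit 2, push [3, 0]
Visit 0, push [4, 3, 1]
Visit 1, push []
Visit 3, push []
Visit 4, push []

DFS order: [5, 2, 0, 1, 3, 4]


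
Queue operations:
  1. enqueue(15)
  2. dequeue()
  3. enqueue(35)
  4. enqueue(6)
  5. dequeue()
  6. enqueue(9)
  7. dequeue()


enqueue(15) -> [15]
dequeue()->15, []
enqueue(35) -> [35]
enqueue(6) -> [35, 6]
dequeue()->35, [6]
enqueue(9) -> [6, 9]
dequeue()->6, [9]

Final queue: [9]


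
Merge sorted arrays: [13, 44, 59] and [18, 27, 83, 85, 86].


Take 13 from A
Take 18 from B
Take 27 from B
Take 44 from A
Take 59 from A

Merged: [13, 18, 27, 44, 59, 83, 85, 86]


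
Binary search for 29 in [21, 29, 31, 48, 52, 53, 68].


Step 1: lo=0, hi=6, mid=3, val=48
Step 2: lo=0, hi=2, mid=1, val=29

Found at index 1


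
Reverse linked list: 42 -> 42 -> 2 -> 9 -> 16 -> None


Step 1: curr=42, set curr.next=prev(None) | reversed so far: 42
Step 2: curr=42, set curr.next=prev(42) | reversed so far: 42 -> 42
Step 3: curr=2, set curr.next=prev(42) | reversed so far: 2 -> 42 -> 42
Step 4: curr=9, set curr.next=prev(2) | reversed so far: 9 -> 2 -> 42 -> 42
Step 5: curr=16, set curr.next=prev(9) | reversed so far: 16 -> 9 -> 2 -> 42 -> 42

16 -> 9 -> 2 -> 42 -> 42 -> None


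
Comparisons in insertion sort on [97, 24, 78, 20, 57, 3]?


Algorithm: insertion sort
Input: [97, 24, 78, 20, 57, 3]
Sorted: [3, 20, 24, 57, 78, 97]

14


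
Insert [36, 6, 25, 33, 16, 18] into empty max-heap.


Insert 36: [36]
Insert 6: [36, 6]
Insert 25: [36, 6, 25]
Insert 33: [36, 33, 25, 6]
Insert 16: [36, 33, 25, 6, 16]
Insert 18: [36, 33, 25, 6, 16, 18]

Final heap: [36, 33, 25, 6, 16, 18]


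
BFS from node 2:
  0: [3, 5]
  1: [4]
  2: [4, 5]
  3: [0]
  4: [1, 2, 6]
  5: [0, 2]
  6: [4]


Visit 2, enqueue [4, 5]
Visit 4, enqueue [1, 6]
Visit 5, enqueue [0]
Visit 1, enqueue []
Visit 6, enqueue []
Visit 0, enqueue [3]
Visit 3, enqueue []

BFS order: [2, 4, 5, 1, 6, 0, 3]


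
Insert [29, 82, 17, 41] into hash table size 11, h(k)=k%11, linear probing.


Insert 29: h=7 -> slot 7
Insert 82: h=5 -> slot 5
Insert 17: h=6 -> slot 6
Insert 41: h=8 -> slot 8

Table: [None, None, None, None, None, 82, 17, 29, 41, None, None]


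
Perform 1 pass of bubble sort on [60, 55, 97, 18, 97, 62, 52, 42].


Initial: [60, 55, 97, 18, 97, 62, 52, 42]
Pass 1: [55, 60, 18, 97, 62, 52, 42, 97] (5 swaps)

After 1 pass: [55, 60, 18, 97, 62, 52, 42, 97]


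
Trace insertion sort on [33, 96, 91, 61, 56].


Initial: [33, 96, 91, 61, 56]
Insert 96: [33, 96, 91, 61, 56]
Insert 91: [33, 91, 96, 61, 56]
Insert 61: [33, 61, 91, 96, 56]
Insert 56: [33, 56, 61, 91, 96]

Sorted: [33, 56, 61, 91, 96]


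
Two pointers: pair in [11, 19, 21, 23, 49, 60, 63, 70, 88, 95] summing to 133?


lo=0(11)+hi=9(95)=106
lo=1(19)+hi=9(95)=114
lo=2(21)+hi=9(95)=116
lo=3(23)+hi=9(95)=118
lo=4(49)+hi=9(95)=144
lo=4(49)+hi=8(88)=137
lo=4(49)+hi=7(70)=119
lo=5(60)+hi=7(70)=130
lo=6(63)+hi=7(70)=133

Yes: 63+70=133


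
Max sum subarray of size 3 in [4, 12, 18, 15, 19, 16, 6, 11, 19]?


[0:3]: 34
[1:4]: 45
[2:5]: 52
[3:6]: 50
[4:7]: 41
[5:8]: 33
[6:9]: 36

Max: 52 at [2:5]


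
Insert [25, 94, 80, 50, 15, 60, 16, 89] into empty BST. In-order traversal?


Insert 25: root
Insert 94: R from 25
Insert 80: R from 25 -> L from 94
Insert 50: R from 25 -> L from 94 -> L from 80
Insert 15: L from 25
Insert 60: R from 25 -> L from 94 -> L from 80 -> R from 50
Insert 16: L from 25 -> R from 15
Insert 89: R from 25 -> L from 94 -> R from 80

In-order: [15, 16, 25, 50, 60, 80, 89, 94]


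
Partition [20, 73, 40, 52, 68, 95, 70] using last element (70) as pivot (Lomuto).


Pivot: 70
  20 <= 70: advance i (no swap)
  40 <= 70: swap -> [20, 40, 73, 52, 68, 95, 70]
  52 <= 70: swap -> [20, 40, 52, 73, 68, 95, 70]
  68 <= 70: swap -> [20, 40, 52, 68, 73, 95, 70]
Place pivot at 4: [20, 40, 52, 68, 70, 95, 73]

Partitioned: [20, 40, 52, 68, 70, 95, 73]


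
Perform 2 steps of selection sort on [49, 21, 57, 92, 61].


Initial: [49, 21, 57, 92, 61]
Step 1: min=21 at 1
  Swap: [21, 49, 57, 92, 61]
Step 2: min=49 at 1
  Swap: [21, 49, 57, 92, 61]

After 2 steps: [21, 49, 57, 92, 61]


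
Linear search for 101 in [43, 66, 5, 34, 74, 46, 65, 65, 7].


i=0: 43!=101
i=1: 66!=101
i=2: 5!=101
i=3: 34!=101
i=4: 74!=101
i=5: 46!=101
i=6: 65!=101
i=7: 65!=101
i=8: 7!=101

Not found, 9 comps


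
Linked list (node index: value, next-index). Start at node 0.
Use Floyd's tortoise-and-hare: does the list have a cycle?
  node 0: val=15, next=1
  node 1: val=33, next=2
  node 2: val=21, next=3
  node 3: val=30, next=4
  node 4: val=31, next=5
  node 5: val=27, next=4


Floyd's tortoise (slow, +1) and hare (fast, +2):
  init: slow=0, fast=0
  step 1: slow=1, fast=2
  step 2: slow=2, fast=4
  step 3: slow=3, fast=4
  step 4: slow=4, fast=4
  slow == fast at node 4: cycle detected

Cycle: yes
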